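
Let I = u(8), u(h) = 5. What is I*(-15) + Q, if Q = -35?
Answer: -110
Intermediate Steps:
I = 5
I*(-15) + Q = 5*(-15) - 35 = -75 - 35 = -110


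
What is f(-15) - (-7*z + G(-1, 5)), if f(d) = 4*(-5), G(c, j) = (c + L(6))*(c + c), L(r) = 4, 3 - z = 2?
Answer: -7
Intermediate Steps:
z = 1 (z = 3 - 1*2 = 3 - 2 = 1)
G(c, j) = 2*c*(4 + c) (G(c, j) = (c + 4)*(c + c) = (4 + c)*(2*c) = 2*c*(4 + c))
f(d) = -20
f(-15) - (-7*z + G(-1, 5)) = -20 - (-7*1 + 2*(-1)*(4 - 1)) = -20 - (-7 + 2*(-1)*3) = -20 - (-7 - 6) = -20 - 1*(-13) = -20 + 13 = -7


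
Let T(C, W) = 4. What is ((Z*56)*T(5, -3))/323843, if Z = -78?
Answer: -1344/24911 ≈ -0.053952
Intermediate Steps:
((Z*56)*T(5, -3))/323843 = (-78*56*4)/323843 = -4368*4*(1/323843) = -17472*1/323843 = -1344/24911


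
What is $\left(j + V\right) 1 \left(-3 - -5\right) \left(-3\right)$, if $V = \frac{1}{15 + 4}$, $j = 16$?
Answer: $- \frac{1830}{19} \approx -96.316$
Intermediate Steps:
$V = \frac{1}{19} \approx 0.052632$
$\left(j + V\right) 1 \left(-3 - -5\right) \left(-3\right) = \left(16 + \frac{1}{19}\right) 1 \left(-3 - -5\right) \left(-3\right) = \frac{305 \cdot 1 \left(-3 + 5\right) \left(-3\right)}{19} = \frac{305 \cdot 1 \cdot 2 \left(-3\right)}{19} = \frac{305 \cdot 2 \left(-3\right)}{19} = \frac{305}{19} \left(-6\right) = - \frac{1830}{19}$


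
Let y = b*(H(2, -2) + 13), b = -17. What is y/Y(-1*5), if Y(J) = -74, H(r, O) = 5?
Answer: 153/37 ≈ 4.1351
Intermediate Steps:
y = -306 (y = -17*(5 + 13) = -17*18 = -306)
y/Y(-1*5) = -306/(-74) = -1/74*(-306) = 153/37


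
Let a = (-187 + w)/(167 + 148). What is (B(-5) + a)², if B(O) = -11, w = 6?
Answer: 13293316/99225 ≈ 133.97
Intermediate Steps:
a = -181/315 (a = (-187 + 6)/(167 + 148) = -181/315 ≈ -0.57460)
(B(-5) + a)² = (-11 - 181/315)² = (-3646/315)² = 13293316/99225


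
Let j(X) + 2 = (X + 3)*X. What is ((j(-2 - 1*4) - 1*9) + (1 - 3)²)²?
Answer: 121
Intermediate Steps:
j(X) = -2 + X*(3 + X) (j(X) = -2 + (X + 3)*X = -2 + (3 + X)*X = -2 + X*(3 + X))
((j(-2 - 1*4) - 1*9) + (1 - 3)²)² = (((-2 + (-2 - 1*4)² + 3*(-2 - 1*4)) - 1*9) + (1 - 3)²)² = (((-2 + (-2 - 4)² + 3*(-2 - 4)) - 9) + (-2)²)² = (((-2 + (-6)² + 3*(-6)) - 9) + 4)² = (((-2 + 36 - 18) - 9) + 4)² = ((16 - 9) + 4)² = (7 + 4)² = 11² = 121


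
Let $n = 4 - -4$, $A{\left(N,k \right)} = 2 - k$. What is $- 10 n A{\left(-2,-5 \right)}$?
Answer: $-560$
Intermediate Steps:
$n = 8$ ($n = 4 + 4 = 8$)
$- 10 n A{\left(-2,-5 \right)} = \left(-10\right) 8 \left(2 - -5\right) = - 80 \left(2 + 5\right) = \left(-80\right) 7 = -560$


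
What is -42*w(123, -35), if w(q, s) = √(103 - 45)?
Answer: -42*√58 ≈ -319.86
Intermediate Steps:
w(q, s) = √58
-42*w(123, -35) = -42*√58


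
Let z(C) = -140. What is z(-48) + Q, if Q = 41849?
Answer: 41709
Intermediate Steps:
z(-48) + Q = -140 + 41849 = 41709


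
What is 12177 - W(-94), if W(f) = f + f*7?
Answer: 12929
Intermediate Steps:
W(f) = 8*f (W(f) = f + 7*f = 8*f)
12177 - W(-94) = 12177 - 8*(-94) = 12177 - 1*(-752) = 12177 + 752 = 12929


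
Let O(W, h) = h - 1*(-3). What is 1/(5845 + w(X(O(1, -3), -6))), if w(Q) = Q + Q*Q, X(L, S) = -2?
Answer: 1/5847 ≈ 0.00017103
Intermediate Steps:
O(W, h) = 3 + h (O(W, h) = h + 3 = 3 + h)
w(Q) = Q + Q**2
1/(5845 + w(X(O(1, -3), -6))) = 1/(5845 - 2*(1 - 2)) = 1/(5845 - 2*(-1)) = 1/(5845 + 2) = 1/5847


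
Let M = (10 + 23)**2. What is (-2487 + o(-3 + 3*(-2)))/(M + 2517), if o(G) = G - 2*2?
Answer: -1250/1803 ≈ -0.69329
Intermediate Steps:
o(G) = -4 + G (o(G) = G - 4 = -4 + G)
M = 1089 (M = 33**2 = 1089)
(-2487 + o(-3 + 3*(-2)))/(M + 2517) = (-2487 + (-4 + (-3 + 3*(-2))))/(1089 + 2517) = (-2487 + (-4 + (-3 - 6)))/3606 = (-2487 + (-4 - 9))*(1/3606) = (-2487 - 13)*(1/3606) = -2500*1/3606 = -1250/1803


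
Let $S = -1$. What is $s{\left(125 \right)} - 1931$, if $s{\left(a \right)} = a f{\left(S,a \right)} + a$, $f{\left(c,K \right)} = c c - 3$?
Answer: $-2056$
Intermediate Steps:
$f{\left(c,K \right)} = -3 + c^{2}$ ($f{\left(c,K \right)} = c^{2} - 3 = -3 + c^{2}$)
$s{\left(a \right)} = - a$ ($s{\left(a \right)} = a \left(-3 + \left(-1\right)^{2}\right) + a = a \left(-3 + 1\right) + a = a \left(-2\right) + a = - 2 a + a = - a$)
$s{\left(125 \right)} - 1931 = \left(-1\right) 125 - 1931 = -125 - 1931 = -2056$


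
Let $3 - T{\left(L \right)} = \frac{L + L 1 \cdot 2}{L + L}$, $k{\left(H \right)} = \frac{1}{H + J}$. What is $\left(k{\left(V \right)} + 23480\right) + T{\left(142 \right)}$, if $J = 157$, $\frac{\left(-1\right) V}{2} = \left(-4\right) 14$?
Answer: $\frac{12633049}{538} \approx 23482.0$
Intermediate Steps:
$V = 112$ ($V = - 2 \left(\left(-4\right) 14\right) = \left(-2\right) \left(-56\right) = 112$)
$k{\left(H \right)} = \frac{1}{157 + H}$ ($k{\left(H \right)} = \frac{1}{H + 157} = \frac{1}{157 + H}$)
$T{\left(L \right)} = \frac{3}{2}$ ($T{\left(L \right)} = 3 - \frac{L + L 1 \cdot 2}{L + L} = 3 - \frac{L + L 2}{2 L} = 3 - \left(L + 2 L\right) \frac{1}{2 L} = 3 - 3 L \frac{1}{2 L} = 3 - \frac{3}{2} = \frac{3}{2}$)
$\left(k{\left(V \right)} + 23480\right) + T{\left(142 \right)} = \left(\frac{1}{157 + 112} + 23480\right) + \frac{3}{2} = \left(\frac{1}{269} + 23480\right) + \frac{3}{2} = \frac{6316121}{269} + \frac{3}{2} = \frac{12633049}{538}$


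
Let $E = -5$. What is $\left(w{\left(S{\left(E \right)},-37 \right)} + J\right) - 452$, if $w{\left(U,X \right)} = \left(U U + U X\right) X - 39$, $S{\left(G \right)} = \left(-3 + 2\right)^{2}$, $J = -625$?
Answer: $216$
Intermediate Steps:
$S{\left(G \right)} = 1$ ($S{\left(G \right)} = \left(-1\right)^{2} = 1$)
$w{\left(U,X \right)} = -39 + X \left(U^{2} + U X\right)$ ($w{\left(U,X \right)} = \left(U^{2} + U X\right) X - 39 = X \left(U^{2} + U X\right) - 39 = -39 + X \left(U^{2} + U X\right)$)
$\left(w{\left(S{\left(E \right)},-37 \right)} + J\right) - 452 = \left(\left(-39 + 1 \left(-37\right)^{2} - 37 \cdot 1^{2}\right) - 625\right) - 452 = \left(\left(-39 + 1 \cdot 1369 - 37\right) - 625\right) - 452 = \left(\left(-39 + 1369 - 37\right) - 625\right) - 452 = \left(1293 - 625\right) - 452 = 668 - 452 = 216$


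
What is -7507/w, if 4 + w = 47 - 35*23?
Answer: 7507/762 ≈ 9.8517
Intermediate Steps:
w = -762 (w = -4 + (47 - 35*23) = -4 + (47 - 805) = -4 - 758 = -762)
-7507/w = -7507/(-762) = -7507*(-1/762) = 7507/762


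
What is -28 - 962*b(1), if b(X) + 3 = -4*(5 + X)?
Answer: 25946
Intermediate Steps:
b(X) = -23 - 4*X (b(X) = -3 - 4*(5 + X) = -3 + (-20 - 4*X) = -23 - 4*X)
-28 - 962*b(1) = -28 - 962*(-23 - 4*1) = -28 - 962*(-23 - 4) = -28 - 962*(-27) = -28 + 25974 = 25946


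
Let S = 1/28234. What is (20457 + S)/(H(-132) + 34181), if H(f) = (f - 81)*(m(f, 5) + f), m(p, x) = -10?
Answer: 577582939/1819031918 ≈ 0.31752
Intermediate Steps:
S = 1/28234 ≈ 3.5418e-5
H(f) = (-81 + f)*(-10 + f) (H(f) = (f - 81)*(-10 + f) = (-81 + f)*(-10 + f))
(20457 + S)/(H(-132) + 34181) = (20457 + 1/28234)/((810 + (-132)² - 91*(-132)) + 34181) = 577582939/(28234*((810 + 17424 + 12012) + 34181)) = 577582939/(28234*(30246 + 34181)) = (577582939/28234)/64427 = (577582939/28234)*(1/64427) = 577582939/1819031918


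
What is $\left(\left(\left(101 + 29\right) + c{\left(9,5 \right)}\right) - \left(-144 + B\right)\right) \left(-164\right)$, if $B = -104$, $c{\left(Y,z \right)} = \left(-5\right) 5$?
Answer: $-57892$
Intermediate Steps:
$c{\left(Y,z \right)} = -25$
$\left(\left(\left(101 + 29\right) + c{\left(9,5 \right)}\right) - \left(-144 + B\right)\right) \left(-164\right) = \left(\left(\left(101 + 29\right) - 25\right) + \left(144 - -104\right)\right) \left(-164\right) = \left(\left(130 - 25\right) + \left(144 + 104\right)\right) \left(-164\right) = \left(105 + 248\right) \left(-164\right) = 353 \left(-164\right) = -57892$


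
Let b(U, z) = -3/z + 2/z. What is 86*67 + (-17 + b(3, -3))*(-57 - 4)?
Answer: 20336/3 ≈ 6778.7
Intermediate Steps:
b(U, z) = -1/z
86*67 + (-17 + b(3, -3))*(-57 - 4) = 86*67 + (-17 - 1/(-3))*(-57 - 4) = 5762 + (-17 - 1*(-1/3))*(-61) = 5762 + (-17 + 1/3)*(-61) = 5762 - 50/3*(-61) = 5762 + 3050/3 = 20336/3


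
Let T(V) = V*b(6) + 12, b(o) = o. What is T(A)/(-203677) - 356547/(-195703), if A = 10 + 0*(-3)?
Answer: 72606332703/39860199931 ≈ 1.8215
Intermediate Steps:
A = 10 (A = 10 + 0 = 10)
T(V) = 12 + 6*V (T(V) = V*6 + 12 = 6*V + 12 = 12 + 6*V)
T(A)/(-203677) - 356547/(-195703) = (12 + 6*10)/(-203677) - 356547/(-195703) = (12 + 60)*(-1/203677) - 356547*(-1/195703) = 72*(-1/203677) + 356547/195703 = -72/203677 + 356547/195703 = 72606332703/39860199931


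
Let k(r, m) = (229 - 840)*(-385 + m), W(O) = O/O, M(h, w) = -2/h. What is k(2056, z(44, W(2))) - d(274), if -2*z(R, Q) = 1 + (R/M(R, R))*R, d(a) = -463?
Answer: -25551705/2 ≈ -1.2776e+7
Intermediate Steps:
W(O) = 1
z(R, Q) = -½ + R³/4 (z(R, Q) = -(1 + (R/((-2/R)))*R)/2 = -(1 + (R*(-R/2))*R)/2 = -(1 + (-R²/2)*R)/2 = -(1 - R³/2)/2 = -½ + R³/4)
k(r, m) = 235235 - 611*m (k(r, m) = -611*(-385 + m) = 235235 - 611*m)
k(2056, z(44, W(2))) - d(274) = (235235 - 611*(-½ + (¼)*44³)) - 1*(-463) = (235235 - 611*(-½ + (¼)*85184)) + 463 = (235235 - 611*(-½ + 21296)) + 463 = (235235 - 611*42591/2) + 463 = (235235 - 26023101/2) + 463 = -25552631/2 + 463 = -25551705/2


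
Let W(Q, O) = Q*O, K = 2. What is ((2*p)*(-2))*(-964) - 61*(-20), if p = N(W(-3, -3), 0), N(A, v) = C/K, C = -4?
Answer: -6492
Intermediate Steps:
W(Q, O) = O*Q
N(A, v) = -2 (N(A, v) = -4/2 = -4*1/2 = -2)
p = -2
((2*p)*(-2))*(-964) - 61*(-20) = ((2*(-2))*(-2))*(-964) - 61*(-20) = -4*(-2)*(-964) - 1*(-1220) = 8*(-964) + 1220 = -7712 + 1220 = -6492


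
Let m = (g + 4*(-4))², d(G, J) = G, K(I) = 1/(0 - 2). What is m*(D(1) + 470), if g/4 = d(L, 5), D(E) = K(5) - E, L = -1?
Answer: 187400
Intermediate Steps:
K(I) = -½ (K(I) = 1/(-2) = -½)
D(E) = -½ - E
g = -4 (g = 4*(-1) = -4)
m = 400 (m = (-4 + 4*(-4))² = (-4 - 16)² = (-20)² = 400)
m*(D(1) + 470) = 400*((-½ - 1*1) + 470) = 400*((-½ - 1) + 470) = 400*(-3/2 + 470) = 400*(937/2) = 187400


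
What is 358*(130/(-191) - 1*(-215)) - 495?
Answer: 14560185/191 ≈ 76231.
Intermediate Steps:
358*(130/(-191) - 1*(-215)) - 495 = 358*(130*(-1/191) + 215) - 495 = 358*(-130/191 + 215) - 495 = 358*(40935/191) - 495 = 14654730/191 - 495 = 14560185/191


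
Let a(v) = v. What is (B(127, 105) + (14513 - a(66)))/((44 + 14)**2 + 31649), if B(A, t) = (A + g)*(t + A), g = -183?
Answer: 485/11671 ≈ 0.041556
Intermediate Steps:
B(A, t) = (-183 + A)*(A + t) (B(A, t) = (A - 183)*(t + A) = (-183 + A)*(A + t))
(B(127, 105) + (14513 - a(66)))/((44 + 14)**2 + 31649) = ((127**2 - 183*127 - 183*105 + 127*105) + (14513 - 1*66))/((44 + 14)**2 + 31649) = ((16129 - 23241 - 19215 + 13335) + (14513 - 66))/(58**2 + 31649) = (-12992 + 14447)/(3364 + 31649) = 1455/35013 = 1455*(1/35013) = 485/11671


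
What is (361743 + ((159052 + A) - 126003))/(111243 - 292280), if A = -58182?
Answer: -336610/181037 ≈ -1.8593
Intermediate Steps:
(361743 + ((159052 + A) - 126003))/(111243 - 292280) = (361743 + ((159052 - 58182) - 126003))/(111243 - 292280) = (361743 + (100870 - 126003))/(-181037) = (361743 - 25133)*(-1/181037) = 336610*(-1/181037) = -336610/181037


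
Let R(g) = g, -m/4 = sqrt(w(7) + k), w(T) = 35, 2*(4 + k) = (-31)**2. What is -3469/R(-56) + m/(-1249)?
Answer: 3469/56 + 2*sqrt(2046)/1249 ≈ 62.019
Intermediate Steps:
k = 953/2 (k = -4 + (1/2)*(-31)**2 = -4 + (1/2)*961 = -4 + 961/2 = 953/2 ≈ 476.50)
m = -2*sqrt(2046) (m = -4*sqrt(35 + 953/2) = -2*sqrt(2046) ≈ -90.465)
-3469/R(-56) + m/(-1249) = -3469/(-56) - 2*sqrt(2046)/(-1249) = -3469*(-1/56) - 2*sqrt(2046)*(-1/1249) = 3469/56 + 2*sqrt(2046)/1249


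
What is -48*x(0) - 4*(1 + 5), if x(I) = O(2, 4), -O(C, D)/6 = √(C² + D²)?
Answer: -24 + 576*√5 ≈ 1264.0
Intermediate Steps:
O(C, D) = -6*√(C² + D²)
x(I) = -12*√5 (x(I) = -6*√(2² + 4²) = -6*√(4 + 16) = -12*√5)
-48*x(0) - 4*(1 + 5) = -(-576)*√5 - 4*(1 + 5) = 576*√5 - 4*6 = 576*√5 - 24 = -24 + 576*√5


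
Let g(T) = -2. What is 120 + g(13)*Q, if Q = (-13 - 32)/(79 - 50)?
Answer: 3570/29 ≈ 123.10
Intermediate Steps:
Q = -45/29 ≈ -1.5517
120 + g(13)*Q = 120 - 2*(-45/29) = 120 + 90/29 = 3570/29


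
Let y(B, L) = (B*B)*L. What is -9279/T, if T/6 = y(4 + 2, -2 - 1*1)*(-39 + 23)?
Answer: -1031/1152 ≈ -0.89497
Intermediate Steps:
y(B, L) = L*B² (y(B, L) = B²*L = L*B²)
T = 10368 (T = 6*(((-2 - 1*1)*(4 + 2)²)*(-39 + 23)) = 6*(((-2 - 1)*6²)*(-16)) = 6*(-3*36*(-16)) = 6*(-108*(-16)) = 6*1728 = 10368)
-9279/T = -9279/10368 = -9279*1/10368 = -1031/1152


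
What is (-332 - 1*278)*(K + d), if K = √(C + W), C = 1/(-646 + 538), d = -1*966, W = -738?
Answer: 589260 - 305*I*√239115/9 ≈ 5.8926e+5 - 16571.0*I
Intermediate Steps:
d = -966
C = -1/108 (C = 1/(-108) = -1/108 ≈ -0.0092593)
K = I*√239115/18 (K = √(-1/108 - 738) = √(-79705/108) = I*√239115/18 ≈ 27.166*I)
(-332 - 1*278)*(K + d) = (-332 - 1*278)*(I*√239115/18 - 966) = (-332 - 278)*(-966 + I*√239115/18) = -610*(-966 + I*√239115/18) = 589260 - 305*I*√239115/9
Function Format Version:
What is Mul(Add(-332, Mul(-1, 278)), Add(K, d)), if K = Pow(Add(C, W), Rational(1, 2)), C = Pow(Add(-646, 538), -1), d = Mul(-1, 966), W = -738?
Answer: Add(589260, Mul(Rational(-305, 9), I, Pow(239115, Rational(1, 2)))) ≈ Add(5.8926e+5, Mul(-16571., I))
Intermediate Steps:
d = -966
C = Rational(-1, 108) (C = Pow(-108, -1) = Rational(-1, 108) ≈ -0.0092593)
K = Mul(Rational(1, 18), I, Pow(239115, Rational(1, 2))) (K = Pow(Add(Rational(-1, 108), -738), Rational(1, 2)) = Pow(Rational(-79705, 108), Rational(1, 2)) = Mul(Rational(1, 18), I, Pow(239115, Rational(1, 2))) ≈ Mul(27.166, I))
Mul(Add(-332, Mul(-1, 278)), Add(K, d)) = Mul(Add(-332, Mul(-1, 278)), Add(Mul(Rational(1, 18), I, Pow(239115, Rational(1, 2))), -966)) = Mul(Add(-332, -278), Add(-966, Mul(Rational(1, 18), I, Pow(239115, Rational(1, 2))))) = Mul(-610, Add(-966, Mul(Rational(1, 18), I, Pow(239115, Rational(1, 2))))) = Add(589260, Mul(Rational(-305, 9), I, Pow(239115, Rational(1, 2))))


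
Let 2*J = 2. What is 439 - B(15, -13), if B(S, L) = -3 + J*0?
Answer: 442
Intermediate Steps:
J = 1 (J = (½)*2 = 1)
B(S, L) = -3 (B(S, L) = -3 + 1*0 = -3 + 0 = -3)
439 - B(15, -13) = 439 - 1*(-3) = 439 + 3 = 442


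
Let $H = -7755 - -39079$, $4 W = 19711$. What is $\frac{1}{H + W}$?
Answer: $\frac{4}{145007} \approx 2.7585 \cdot 10^{-5}$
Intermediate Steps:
$W = \frac{19711}{4}$ ($W = \frac{1}{4} \cdot 19711 = \frac{19711}{4} \approx 4927.8$)
$H = 31324$ ($H = -7755 + 39079 = 31324$)
$\frac{1}{H + W} = \frac{1}{31324 + \frac{19711}{4}} = \frac{1}{\frac{145007}{4}} = \frac{4}{145007}$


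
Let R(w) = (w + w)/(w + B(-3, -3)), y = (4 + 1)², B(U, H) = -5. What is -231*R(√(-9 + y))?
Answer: 1848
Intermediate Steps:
y = 25 (y = 5² = 25)
R(w) = 2*w/(-5 + w) (R(w) = (w + w)/(w - 5) = (2*w)/(-5 + w) = 2*w/(-5 + w))
-231*R(√(-9 + y)) = -462*√(-9 + 25)/(-5 + √(-9 + 25)) = -462*√16/(-5 + √16) = -462*4/(-5 + 4) = -462*4/(-1) = -462*4*(-1) = -231*(-8) = 1848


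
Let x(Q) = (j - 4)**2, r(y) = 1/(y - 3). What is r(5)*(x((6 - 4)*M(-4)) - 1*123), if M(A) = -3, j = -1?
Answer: -49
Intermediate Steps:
r(y) = 1/(-3 + y)
x(Q) = 25 (x(Q) = (-1 - 4)**2 = (-5)**2 = 25)
r(5)*(x((6 - 4)*M(-4)) - 1*123) = (25 - 1*123)/(-3 + 5) = (25 - 123)/2 = (1/2)*(-98) = -49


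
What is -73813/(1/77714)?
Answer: -5736303482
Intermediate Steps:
-73813/(1/77714) = -73813/1/77714 = -73813*77714 = -5736303482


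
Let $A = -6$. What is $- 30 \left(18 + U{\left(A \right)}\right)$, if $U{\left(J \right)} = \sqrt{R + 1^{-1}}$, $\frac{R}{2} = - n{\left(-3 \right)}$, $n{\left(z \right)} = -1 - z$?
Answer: $-540 - 30 i \sqrt{3} \approx -540.0 - 51.962 i$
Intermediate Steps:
$R = -4$ ($R = 2 \left(- (-1 - -3)\right) = 2 \left(- (-1 + 3)\right) = 2 \left(\left(-1\right) 2\right) = 2 \left(-2\right) = -4$)
$U{\left(J \right)} = i \sqrt{3}$ ($U{\left(J \right)} = \sqrt{-4 + 1^{-1}} = \sqrt{-4 + 1} = \sqrt{-3} = i \sqrt{3}$)
$- 30 \left(18 + U{\left(A \right)}\right) = - 30 \left(18 + i \sqrt{3}\right) = -540 - 30 i \sqrt{3}$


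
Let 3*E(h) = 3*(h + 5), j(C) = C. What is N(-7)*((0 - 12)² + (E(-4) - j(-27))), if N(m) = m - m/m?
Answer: -1376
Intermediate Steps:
E(h) = 5 + h (E(h) = (3*(h + 5))/3 = (3*(5 + h))/3 = (15 + 3*h)/3 = 5 + h)
N(m) = -1 + m (N(m) = m - 1*1 = m - 1 = -1 + m)
N(-7)*((0 - 12)² + (E(-4) - j(-27))) = (-1 - 7)*((0 - 12)² + ((5 - 4) - 1*(-27))) = -8*((-12)² + (1 + 27)) = -8*(144 + 28) = -8*172 = -1376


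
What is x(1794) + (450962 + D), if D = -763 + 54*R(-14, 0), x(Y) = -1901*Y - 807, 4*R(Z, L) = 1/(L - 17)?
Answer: -100674095/34 ≈ -2.9610e+6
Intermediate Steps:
R(Z, L) = 1/(4*(-17 + L)) (R(Z, L) = 1/(4*(L - 17)) = 1/(4*(-17 + L)))
x(Y) = -807 - 1901*Y
D = -25969/34 (D = -763 + 54*(1/(4*(-17 + 0))) = -763 + 54*((¼)/(-17)) = -763 + 54*((¼)*(-1/17)) = -763 + 54*(-1/68) = -763 - 27/34 = -25969/34 ≈ -763.79)
x(1794) + (450962 + D) = (-807 - 1901*1794) + (450962 - 25969/34) = (-807 - 3410394) + 15306739/34 = -3411201 + 15306739/34 = -100674095/34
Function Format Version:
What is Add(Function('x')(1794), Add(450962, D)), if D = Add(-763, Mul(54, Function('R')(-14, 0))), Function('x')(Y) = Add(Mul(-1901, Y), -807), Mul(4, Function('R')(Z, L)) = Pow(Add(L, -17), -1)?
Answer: Rational(-100674095, 34) ≈ -2.9610e+6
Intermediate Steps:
Function('R')(Z, L) = Mul(Rational(1, 4), Pow(Add(-17, L), -1)) (Function('R')(Z, L) = Mul(Rational(1, 4), Pow(Add(L, -17), -1)) = Mul(Rational(1, 4), Pow(Add(-17, L), -1)))
Function('x')(Y) = Add(-807, Mul(-1901, Y))
D = Rational(-25969, 34) (D = Add(-763, Mul(54, Mul(Rational(1, 4), Pow(Add(-17, 0), -1)))) = Add(-763, Mul(54, Mul(Rational(1, 4), Pow(-17, -1)))) = Add(-763, Mul(54, Mul(Rational(1, 4), Rational(-1, 17)))) = Add(-763, Mul(54, Rational(-1, 68))) = Add(-763, Rational(-27, 34)) = Rational(-25969, 34) ≈ -763.79)
Add(Function('x')(1794), Add(450962, D)) = Add(Add(-807, Mul(-1901, 1794)), Add(450962, Rational(-25969, 34))) = Add(Add(-807, -3410394), Rational(15306739, 34)) = Add(-3411201, Rational(15306739, 34)) = Rational(-100674095, 34)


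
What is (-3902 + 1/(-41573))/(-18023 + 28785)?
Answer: -162217847/447408626 ≈ -0.36257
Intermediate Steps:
(-3902 + 1/(-41573))/(-18023 + 28785) = (-3902 - 1/41573)/10762 = -162217847/41573*1/10762 = -162217847/447408626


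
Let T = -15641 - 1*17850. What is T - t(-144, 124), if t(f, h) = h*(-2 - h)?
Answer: -17867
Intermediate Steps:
T = -33491 (T = -15641 - 17850 = -33491)
T - t(-144, 124) = -33491 - (-1)*124*(2 + 124) = -33491 - (-1)*124*126 = -33491 - 1*(-15624) = -33491 + 15624 = -17867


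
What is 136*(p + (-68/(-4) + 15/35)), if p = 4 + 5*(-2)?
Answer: 10880/7 ≈ 1554.3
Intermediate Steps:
p = -6 (p = 4 - 10 = -6)
136*(p + (-68/(-4) + 15/35)) = 136*(-6 + (-68/(-4) + 15/35)) = 136*(-6 + (-68*(-¼) + 15*(1/35))) = 136*(-6 + (17 + 3/7)) = 136*(-6 + 122/7) = 136*(80/7) = 10880/7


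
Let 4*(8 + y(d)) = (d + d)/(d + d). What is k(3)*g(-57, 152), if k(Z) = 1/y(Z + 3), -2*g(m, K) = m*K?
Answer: -17328/31 ≈ -558.97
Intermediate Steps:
g(m, K) = -K*m/2 (g(m, K) = -m*K/2 = -K*m/2)
y(d) = -31/4 (y(d) = -8 + ((d + d)/(d + d))/4 = -8 + ((2*d)/((2*d)))/4 = -8 + ((2*d)*(1/(2*d)))/4 = -8 + (¼)*1 = -8 + ¼ = -31/4)
k(Z) = -4/31 (k(Z) = 1/(-31/4) = -4/31)
k(3)*g(-57, 152) = -(-2)*152*(-57)/31 = -4/31*4332 = -17328/31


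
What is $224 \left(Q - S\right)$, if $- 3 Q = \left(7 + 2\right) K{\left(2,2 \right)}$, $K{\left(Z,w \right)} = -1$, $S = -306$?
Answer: $69216$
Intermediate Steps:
$Q = 3$ ($Q = - \frac{\left(7 + 2\right) \left(-1\right)}{3} = - \frac{9 \left(-1\right)}{3} = \left(- \frac{1}{3}\right) \left(-9\right) = 3$)
$224 \left(Q - S\right) = 224 \left(3 - -306\right) = 224 \left(3 + 306\right) = 224 \cdot 309 = 69216$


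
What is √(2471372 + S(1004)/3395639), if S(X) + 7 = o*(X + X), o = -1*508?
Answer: √168614294764304947/261203 ≈ 1572.1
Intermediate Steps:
o = -508
S(X) = -7 - 1016*X (S(X) = -7 - 508*(X + X) = -7 - 1016*X)
√(2471372 + S(1004)/3395639) = √(2471372 + (-7 - 1016*1004)/3395639) = √(2471372 + (-7 - 1020064)*(1/3395639)) = √(2471372 - 1020071*1/3395639) = √(2471372 - 78467/261203) = √(645529702049/261203) = √168614294764304947/261203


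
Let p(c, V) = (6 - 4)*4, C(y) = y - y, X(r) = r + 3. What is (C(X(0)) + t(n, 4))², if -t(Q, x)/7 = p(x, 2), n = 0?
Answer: 3136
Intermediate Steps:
X(r) = 3 + r
C(y) = 0
p(c, V) = 8 (p(c, V) = 2*4 = 8)
t(Q, x) = -56 (t(Q, x) = -7*8 = -56)
(C(X(0)) + t(n, 4))² = (0 - 56)² = (-56)² = 3136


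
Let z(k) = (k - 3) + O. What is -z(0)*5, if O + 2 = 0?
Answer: 25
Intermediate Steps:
O = -2 (O = -2 + 0 = -2)
z(k) = -5 + k (z(k) = (k - 3) - 2 = (-3 + k) - 2 = -5 + k)
-z(0)*5 = -(-5 + 0)*5 = -1*(-5)*5 = 5*5 = 25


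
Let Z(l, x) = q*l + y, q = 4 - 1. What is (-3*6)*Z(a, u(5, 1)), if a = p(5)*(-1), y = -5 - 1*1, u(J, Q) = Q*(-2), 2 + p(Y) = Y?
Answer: 270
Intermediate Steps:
p(Y) = -2 + Y
u(J, Q) = -2*Q
y = -6 (y = -5 - 1 = -6)
q = 3
a = -3 (a = (-2 + 5)*(-1) = 3*(-1) = -3)
Z(l, x) = -6 + 3*l (Z(l, x) = 3*l - 6 = -6 + 3*l)
(-3*6)*Z(a, u(5, 1)) = (-3*6)*(-6 + 3*(-3)) = -18*(-6 - 9) = -18*(-15) = 270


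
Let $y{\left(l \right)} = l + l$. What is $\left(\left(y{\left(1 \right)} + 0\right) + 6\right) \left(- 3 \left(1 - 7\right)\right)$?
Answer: $144$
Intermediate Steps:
$y{\left(l \right)} = 2 l$
$\left(\left(y{\left(1 \right)} + 0\right) + 6\right) \left(- 3 \left(1 - 7\right)\right) = \left(\left(2 \cdot 1 + 0\right) + 6\right) \left(- 3 \left(1 - 7\right)\right) = \left(\left(2 + 0\right) + 6\right) \left(\left(-3\right) \left(-6\right)\right) = \left(2 + 6\right) 18 = 8 \cdot 18 = 144$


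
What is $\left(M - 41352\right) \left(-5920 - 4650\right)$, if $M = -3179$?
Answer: $470692670$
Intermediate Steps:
$\left(M - 41352\right) \left(-5920 - 4650\right) = \left(-3179 - 41352\right) \left(-5920 - 4650\right) = \left(-44531\right) \left(-10570\right) = 470692670$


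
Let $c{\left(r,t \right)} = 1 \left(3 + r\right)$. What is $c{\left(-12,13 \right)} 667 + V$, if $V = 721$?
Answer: $-5282$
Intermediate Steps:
$c{\left(r,t \right)} = 3 + r$
$c{\left(-12,13 \right)} 667 + V = \left(3 - 12\right) 667 + 721 = \left(-9\right) 667 + 721 = -6003 + 721 = -5282$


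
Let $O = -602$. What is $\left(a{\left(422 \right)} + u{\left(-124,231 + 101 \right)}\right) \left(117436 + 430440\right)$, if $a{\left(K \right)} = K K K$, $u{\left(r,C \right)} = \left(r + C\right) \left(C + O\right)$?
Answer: $41142906008288$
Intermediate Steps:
$u{\left(r,C \right)} = \left(-602 + C\right) \left(C + r\right)$ ($u{\left(r,C \right)} = \left(r + C\right) \left(C - 602\right) = \left(C + r\right) \left(-602 + C\right) = \left(-602 + C\right) \left(C + r\right)$)
$a{\left(K \right)} = K^{3}$ ($a{\left(K \right)} = K^{2} K = K^{3}$)
$\left(a{\left(422 \right)} + u{\left(-124,231 + 101 \right)}\right) \left(117436 + 430440\right) = \left(422^{3} - \left(-74648 - \left(231 + 101\right)^{2} + 602 \left(231 + 101\right) - \left(231 + 101\right) \left(-124\right)\right)\right) \left(117436 + 430440\right) = \left(75151448 + \left(332^{2} - 199864 + 74648 + 332 \left(-124\right)\right)\right) 547876 = \left(75151448 + \left(110224 - 199864 + 74648 - 41168\right)\right) 547876 = \left(75151448 - 56160\right) 547876 = 75095288 \cdot 547876 = 41142906008288$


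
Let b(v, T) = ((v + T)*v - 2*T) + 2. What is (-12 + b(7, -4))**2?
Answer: 361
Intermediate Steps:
b(v, T) = 2 - 2*T + v*(T + v) (b(v, T) = ((T + v)*v - 2*T) + 2 = (v*(T + v) - 2*T) + 2 = (-2*T + v*(T + v)) + 2 = 2 - 2*T + v*(T + v))
(-12 + b(7, -4))**2 = (-12 + (2 + 7**2 - 2*(-4) - 4*7))**2 = (-12 + (2 + 49 + 8 - 28))**2 = (-12 + 31)**2 = 19**2 = 361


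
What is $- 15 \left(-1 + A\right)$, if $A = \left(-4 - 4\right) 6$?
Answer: $735$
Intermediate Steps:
$A = -48$ ($A = \left(-8\right) 6 = -48$)
$- 15 \left(-1 + A\right) = - 15 \left(-1 - 48\right) = \left(-15\right) \left(-49\right) = 735$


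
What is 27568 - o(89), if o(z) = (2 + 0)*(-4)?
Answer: 27576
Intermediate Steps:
o(z) = -8 (o(z) = 2*(-4) = -8)
27568 - o(89) = 27568 - 1*(-8) = 27568 + 8 = 27576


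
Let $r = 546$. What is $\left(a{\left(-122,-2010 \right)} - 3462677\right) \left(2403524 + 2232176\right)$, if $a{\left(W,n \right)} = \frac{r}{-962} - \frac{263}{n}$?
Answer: $- \frac{119378231621599330}{7437} \approx -1.6052 \cdot 10^{13}$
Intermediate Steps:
$a{\left(W,n \right)} = - \frac{21}{37} - \frac{263}{n}$ ($a{\left(W,n \right)} = \frac{546}{-962} - \frac{263}{n} = 546 \left(- \frac{1}{962}\right) - \frac{263}{n} = - \frac{21}{37} - \frac{263}{n}$)
$\left(a{\left(-122,-2010 \right)} - 3462677\right) \left(2403524 + 2232176\right) = \left(\left(- \frac{21}{37} - \frac{263}{-2010}\right) - 3462677\right) \left(2403524 + 2232176\right) = \left(\left(- \frac{21}{37} - - \frac{263}{2010}\right) - 3462677\right) 4635700 = \left(\left(- \frac{21}{37} + \frac{263}{2010}\right) - 3462677\right) 4635700 = \left(- \frac{32479}{74370} - 3462677\right) 4635700 = \left(- \frac{257519320969}{74370}\right) 4635700 = - \frac{119378231621599330}{7437}$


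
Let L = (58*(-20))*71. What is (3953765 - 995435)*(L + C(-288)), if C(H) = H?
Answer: -244500057840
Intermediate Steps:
L = -82360 (L = -1160*71 = -82360)
(3953765 - 995435)*(L + C(-288)) = (3953765 - 995435)*(-82360 - 288) = 2958330*(-82648) = -244500057840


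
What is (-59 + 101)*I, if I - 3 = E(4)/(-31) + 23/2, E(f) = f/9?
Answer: 56581/93 ≈ 608.40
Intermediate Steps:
E(f) = f/9 (E(f) = f*(⅑) = f/9)
I = 8083/558 (I = 3 + (((⅑)*4)/(-31) + 23/2) = 3 + ((4/9)*(-1/31) + 23*(½)) = 3 + (-4/279 + 23/2) = 3 + 6409/558 = 8083/558 ≈ 14.486)
(-59 + 101)*I = (-59 + 101)*(8083/558) = 42*(8083/558) = 56581/93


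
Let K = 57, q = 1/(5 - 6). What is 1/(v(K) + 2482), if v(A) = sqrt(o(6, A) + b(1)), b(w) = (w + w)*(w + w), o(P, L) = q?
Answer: 2482/6160321 - sqrt(3)/6160321 ≈ 0.00040262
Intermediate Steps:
q = -1 (q = 1/(-1) = -1)
o(P, L) = -1
b(w) = 4*w**2 (b(w) = (2*w)*(2*w) = 4*w**2)
v(A) = sqrt(3) (v(A) = sqrt(-1 + 4*1**2) = sqrt(-1 + 4*1) = sqrt(-1 + 4) = sqrt(3))
1/(v(K) + 2482) = 1/(sqrt(3) + 2482) = 1/(2482 + sqrt(3))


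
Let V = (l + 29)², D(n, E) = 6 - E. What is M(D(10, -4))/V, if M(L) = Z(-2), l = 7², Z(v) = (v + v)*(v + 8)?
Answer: -2/507 ≈ -0.0039448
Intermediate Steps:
Z(v) = 2*v*(8 + v) (Z(v) = (2*v)*(8 + v) = 2*v*(8 + v))
l = 49
V = 6084 (V = (49 + 29)² = 78² = 6084)
M(L) = -24 (M(L) = 2*(-2)*(8 - 2) = 2*(-2)*6 = -24)
M(D(10, -4))/V = -24/6084 = -24*1/6084 = -2/507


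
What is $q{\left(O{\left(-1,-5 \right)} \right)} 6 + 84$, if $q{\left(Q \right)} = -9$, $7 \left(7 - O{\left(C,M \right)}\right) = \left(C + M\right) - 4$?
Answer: $30$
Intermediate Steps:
$O{\left(C,M \right)} = \frac{53}{7} - \frac{C}{7} - \frac{M}{7}$ ($O{\left(C,M \right)} = 7 - \frac{\left(C + M\right) - 4}{7} = 7 - \frac{-4 + C + M}{7} = 7 - \left(- \frac{4}{7} + \frac{C}{7} + \frac{M}{7}\right) = \frac{53}{7} - \frac{C}{7} - \frac{M}{7}$)
$q{\left(O{\left(-1,-5 \right)} \right)} 6 + 84 = \left(-9\right) 6 + 84 = -54 + 84 = 30$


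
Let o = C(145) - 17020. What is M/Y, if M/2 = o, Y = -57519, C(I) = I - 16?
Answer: 4826/8217 ≈ 0.58732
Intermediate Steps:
C(I) = -16 + I
o = -16891 (o = (-16 + 145) - 17020 = 129 - 17020 = -16891)
M = -33782 (M = 2*(-16891) = -33782)
M/Y = -33782/(-57519) = -33782*(-1/57519) = 4826/8217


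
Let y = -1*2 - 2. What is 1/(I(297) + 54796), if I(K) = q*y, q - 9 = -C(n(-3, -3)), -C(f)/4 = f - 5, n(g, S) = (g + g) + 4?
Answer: 1/54872 ≈ 1.8224e-5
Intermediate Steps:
n(g, S) = 4 + 2*g (n(g, S) = 2*g + 4 = 4 + 2*g)
y = -4 (y = -2 - 2 = -4)
C(f) = 20 - 4*f (C(f) = -4*(f - 5) = -4*(-5 + f) = 20 - 4*f)
q = -19 (q = 9 - (20 - 4*(4 + 2*(-3))) = 9 - (20 - 4*(4 - 6)) = 9 - (20 - 4*(-2)) = 9 - (20 + 8) = 9 - 1*28 = 9 - 28 = -19)
I(K) = 76 (I(K) = -19*(-4) = 76)
1/(I(297) + 54796) = 1/(76 + 54796) = 1/54872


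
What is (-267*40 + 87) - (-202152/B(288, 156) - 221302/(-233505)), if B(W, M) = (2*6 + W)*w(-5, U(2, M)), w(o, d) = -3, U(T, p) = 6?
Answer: -12630940517/1167525 ≈ -10819.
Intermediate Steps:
B(W, M) = -36 - 3*W (B(W, M) = (2*6 + W)*(-3) = (12 + W)*(-3) = -36 - 3*W)
(-267*40 + 87) - (-202152/B(288, 156) - 221302/(-233505)) = (-267*40 + 87) - (-202152/(-36 - 3*288) - 221302/(-233505)) = (-10680 + 87) - (-202152/(-36 - 864) - 221302*(-1/233505)) = -10593 - (-202152/(-900) + 221302/233505) = -10593 - (-202152*(-1/900) + 221302/233505) = -10593 - (16846/75 + 221302/233505) = -10593 - 1*263348192/1167525 = -10593 - 263348192/1167525 = -12630940517/1167525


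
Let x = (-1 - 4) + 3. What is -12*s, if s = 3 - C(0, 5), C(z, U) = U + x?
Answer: 0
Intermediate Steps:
x = -2 (x = -5 + 3 = -2)
C(z, U) = -2 + U (C(z, U) = U - 2 = -2 + U)
s = 0 (s = 3 - (-2 + 5) = 3 - 1*3 = 3 - 3 = 0)
-12*s = -12*0 = 0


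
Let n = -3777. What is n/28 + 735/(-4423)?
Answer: -16726251/123844 ≈ -135.06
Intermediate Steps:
n/28 + 735/(-4423) = -3777/28 + 735/(-4423) = -3777*1/28 + 735*(-1/4423) = -3777/28 - 735/4423 = -16726251/123844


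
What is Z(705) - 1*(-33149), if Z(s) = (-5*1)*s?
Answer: 29624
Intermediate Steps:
Z(s) = -5*s
Z(705) - 1*(-33149) = -5*705 - 1*(-33149) = -3525 + 33149 = 29624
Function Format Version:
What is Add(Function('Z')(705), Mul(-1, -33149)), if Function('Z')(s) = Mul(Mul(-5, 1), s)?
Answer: 29624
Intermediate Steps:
Function('Z')(s) = Mul(-5, s)
Add(Function('Z')(705), Mul(-1, -33149)) = Add(Mul(-5, 705), Mul(-1, -33149)) = Add(-3525, 33149) = 29624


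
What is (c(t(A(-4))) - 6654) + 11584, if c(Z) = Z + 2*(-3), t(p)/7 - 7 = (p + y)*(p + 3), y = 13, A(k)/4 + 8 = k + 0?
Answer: 15998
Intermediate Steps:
A(k) = -32 + 4*k (A(k) = -32 + 4*(k + 0) = -32 + 4*k)
t(p) = 49 + 7*(3 + p)*(13 + p) (t(p) = 49 + 7*((p + 13)*(p + 3)) = 49 + 7*((13 + p)*(3 + p)) = 49 + 7*((3 + p)*(13 + p)) = 49 + 7*(3 + p)*(13 + p))
c(Z) = -6 + Z (c(Z) = Z - 6 = -6 + Z)
(c(t(A(-4))) - 6654) + 11584 = ((-6 + (322 + 7*(-32 + 4*(-4))² + 112*(-32 + 4*(-4)))) - 6654) + 11584 = ((-6 + (322 + 7*(-32 - 16)² + 112*(-32 - 16))) - 6654) + 11584 = ((-6 + (322 + 7*(-48)² + 112*(-48))) - 6654) + 11584 = ((-6 + (322 + 7*2304 - 5376)) - 6654) + 11584 = ((-6 + (322 + 16128 - 5376)) - 6654) + 11584 = ((-6 + 11074) - 6654) + 11584 = (11068 - 6654) + 11584 = 4414 + 11584 = 15998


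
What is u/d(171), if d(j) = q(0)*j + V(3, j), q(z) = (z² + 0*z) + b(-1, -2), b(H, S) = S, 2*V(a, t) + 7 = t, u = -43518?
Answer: 21759/130 ≈ 167.38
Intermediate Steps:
V(a, t) = -7/2 + t/2
q(z) = -2 + z² (q(z) = (z² + 0*z) - 2 = (z² + 0) - 2 = z² - 2 = -2 + z²)
d(j) = -7/2 - 3*j/2 (d(j) = (-2 + 0²)*j + (-7/2 + j/2) = (-2 + 0)*j + (-7/2 + j/2) = -2*j + (-7/2 + j/2) = -7/2 - 3*j/2)
u/d(171) = -43518/(-7/2 - 3/2*171) = -43518/(-7/2 - 513/2) = -43518/(-260) = -43518*(-1/260) = 21759/130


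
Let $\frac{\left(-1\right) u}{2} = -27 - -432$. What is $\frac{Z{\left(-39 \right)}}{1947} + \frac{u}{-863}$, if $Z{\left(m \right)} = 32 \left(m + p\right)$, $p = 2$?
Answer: $\frac{555278}{1680261} \approx 0.33047$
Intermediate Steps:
$u = -810$ ($u = - 2 \left(-27 - -432\right) = - 2 \left(-27 + 432\right) = \left(-2\right) 405 = -810$)
$Z{\left(m \right)} = 64 + 32 m$ ($Z{\left(m \right)} = 32 \left(m + 2\right) = 32 \left(2 + m\right) = 64 + 32 m$)
$\frac{Z{\left(-39 \right)}}{1947} + \frac{u}{-863} = \frac{64 + 32 \left(-39\right)}{1947} - \frac{810}{-863} = \left(64 - 1248\right) \frac{1}{1947} - - \frac{810}{863} = \left(-1184\right) \frac{1}{1947} + \frac{810}{863} = - \frac{1184}{1947} + \frac{810}{863} = \frac{555278}{1680261}$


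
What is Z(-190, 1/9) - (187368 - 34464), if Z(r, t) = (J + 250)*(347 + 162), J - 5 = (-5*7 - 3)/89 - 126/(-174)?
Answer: -59253926/2581 ≈ -22958.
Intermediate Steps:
J = 13672/2581 (J = 5 + ((-5*7 - 3)/89 - 126/(-174)) = 5 + ((-35 - 3)*(1/89) - 126*(-1/174)) = 5 + (-38*1/89 + 21/29) = 5 + (-38/89 + 21/29) = 5 + 767/2581 = 13672/2581 ≈ 5.2972)
Z(r, t) = 335391298/2581 (Z(r, t) = (13672/2581 + 250)*(347 + 162) = (658922/2581)*509 = 335391298/2581)
Z(-190, 1/9) - (187368 - 34464) = 335391298/2581 - (187368 - 34464) = 335391298/2581 - 1*152904 = 335391298/2581 - 152904 = -59253926/2581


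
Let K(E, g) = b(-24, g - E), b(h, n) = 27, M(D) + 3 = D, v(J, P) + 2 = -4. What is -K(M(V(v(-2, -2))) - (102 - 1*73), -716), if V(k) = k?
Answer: -27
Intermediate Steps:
v(J, P) = -6 (v(J, P) = -2 - 4 = -6)
M(D) = -3 + D
K(E, g) = 27
-K(M(V(v(-2, -2))) - (102 - 1*73), -716) = -1*27 = -27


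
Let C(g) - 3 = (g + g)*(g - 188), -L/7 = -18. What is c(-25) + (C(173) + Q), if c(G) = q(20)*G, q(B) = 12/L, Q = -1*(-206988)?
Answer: 4237771/21 ≈ 2.0180e+5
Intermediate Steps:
L = 126 (L = -7*(-18) = 126)
Q = 206988
q(B) = 2/21 (q(B) = 12/126 = 12*(1/126) = 2/21)
C(g) = 3 + 2*g*(-188 + g) (C(g) = 3 + (g + g)*(g - 188) = 3 + (2*g)*(-188 + g) = 3 + 2*g*(-188 + g))
c(G) = 2*G/21
c(-25) + (C(173) + Q) = (2/21)*(-25) + ((3 - 376*173 + 2*173²) + 206988) = -50/21 + ((3 - 65048 + 2*29929) + 206988) = -50/21 + ((3 - 65048 + 59858) + 206988) = -50/21 + (-5187 + 206988) = -50/21 + 201801 = 4237771/21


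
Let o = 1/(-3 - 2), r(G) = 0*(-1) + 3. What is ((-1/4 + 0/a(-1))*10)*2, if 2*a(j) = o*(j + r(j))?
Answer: -5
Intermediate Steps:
r(G) = 3 (r(G) = 0 + 3 = 3)
o = -⅕ (o = 1/(-5) = -⅕ ≈ -0.20000)
a(j) = -3/10 - j/10 (a(j) = (-(j + 3)/5)/2 = (-(3 + j)/5)/2 = (-⅗ - j/5)/2 = -3/10 - j/10)
((-1/4 + 0/a(-1))*10)*2 = ((-1/4 + 0/(-3/10 - ⅒*(-1)))*10)*2 = ((-1*¼ + 0/(-3/10 + ⅒))*10)*2 = ((-¼ + 0/(-⅕))*10)*2 = ((-¼ + 0*(-5))*10)*2 = ((-¼ + 0)*10)*2 = -¼*10*2 = -5/2*2 = -5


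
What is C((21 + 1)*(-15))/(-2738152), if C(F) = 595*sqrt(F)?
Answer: -595*I*sqrt(330)/2738152 ≈ -0.0039474*I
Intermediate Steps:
C((21 + 1)*(-15))/(-2738152) = (595*sqrt((21 + 1)*(-15)))/(-2738152) = (595*sqrt(22*(-15)))*(-1/2738152) = (595*sqrt(-330))*(-1/2738152) = (595*(I*sqrt(330)))*(-1/2738152) = (595*I*sqrt(330))*(-1/2738152) = -595*I*sqrt(330)/2738152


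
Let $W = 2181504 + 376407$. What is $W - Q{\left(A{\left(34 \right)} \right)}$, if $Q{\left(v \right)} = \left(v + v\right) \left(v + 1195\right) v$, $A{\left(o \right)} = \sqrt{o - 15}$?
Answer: $2512501 - 38 \sqrt{19} \approx 2.5123 \cdot 10^{6}$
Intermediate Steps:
$A{\left(o \right)} = \sqrt{-15 + o}$
$Q{\left(v \right)} = 2 v^{2} \left(1195 + v\right)$ ($Q{\left(v \right)} = 2 v \left(1195 + v\right) v = 2 v^{2} \left(1195 + v\right)$)
$W = 2557911$
$W - Q{\left(A{\left(34 \right)} \right)} = 2557911 - 2 \left(\sqrt{-15 + 34}\right)^{2} \left(1195 + \sqrt{-15 + 34}\right) = 2557911 - 2 \left(\sqrt{19}\right)^{2} \left(1195 + \sqrt{19}\right) = 2557911 - 2 \cdot 19 \left(1195 + \sqrt{19}\right) = 2557911 - \left(45410 + 38 \sqrt{19}\right) = 2512501 - 38 \sqrt{19}$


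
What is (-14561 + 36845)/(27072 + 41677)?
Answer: 22284/68749 ≈ 0.32414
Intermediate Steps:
(-14561 + 36845)/(27072 + 41677) = 22284/68749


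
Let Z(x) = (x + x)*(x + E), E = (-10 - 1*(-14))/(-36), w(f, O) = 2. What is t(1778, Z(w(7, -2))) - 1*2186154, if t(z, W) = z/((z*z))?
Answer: -3886981811/1778 ≈ -2.1862e+6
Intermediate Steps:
E = -⅑ (E = (-10 + 14)*(-1/36) = 4*(-1/36) = -⅑ ≈ -0.11111)
Z(x) = 2*x*(-⅑ + x) (Z(x) = (x + x)*(x - ⅑) = (2*x)*(-⅑ + x) = 2*x*(-⅑ + x))
t(z, W) = 1/z (t(z, W) = z/(z²) = z/z² = 1/z)
t(1778, Z(w(7, -2))) - 1*2186154 = 1/1778 - 1*2186154 = 1/1778 - 2186154 = -3886981811/1778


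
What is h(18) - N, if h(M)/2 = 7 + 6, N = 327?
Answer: -301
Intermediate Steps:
h(M) = 26 (h(M) = 2*(7 + 6) = 2*13 = 26)
h(18) - N = 26 - 1*327 = 26 - 327 = -301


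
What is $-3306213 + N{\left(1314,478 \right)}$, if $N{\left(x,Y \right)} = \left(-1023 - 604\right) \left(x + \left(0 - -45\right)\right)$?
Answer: $-5517306$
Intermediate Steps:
$N{\left(x,Y \right)} = -73215 - 1627 x$ ($N{\left(x,Y \right)} = - 1627 \left(x + \left(0 + 45\right)\right) = - 1627 \left(x + 45\right) = - 1627 \left(45 + x\right) = -73215 - 1627 x$)
$-3306213 + N{\left(1314,478 \right)} = -3306213 - 2211093 = -5517306$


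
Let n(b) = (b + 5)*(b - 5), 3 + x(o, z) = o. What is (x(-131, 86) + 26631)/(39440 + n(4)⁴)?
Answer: 26497/46001 ≈ 0.57601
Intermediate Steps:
x(o, z) = -3 + o
n(b) = (-5 + b)*(5 + b) (n(b) = (5 + b)*(-5 + b) = (-5 + b)*(5 + b))
(x(-131, 86) + 26631)/(39440 + n(4)⁴) = ((-3 - 131) + 26631)/(39440 + (-25 + 4²)⁴) = (-134 + 26631)/(39440 + (-25 + 16)⁴) = 26497/(39440 + (-9)⁴) = 26497/(39440 + 6561) = 26497/46001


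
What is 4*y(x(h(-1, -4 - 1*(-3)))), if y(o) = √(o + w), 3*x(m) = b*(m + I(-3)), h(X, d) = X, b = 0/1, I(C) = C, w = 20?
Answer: 8*√5 ≈ 17.889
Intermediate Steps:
b = 0 (b = 0*1 = 0)
x(m) = 0 (x(m) = (0*(m - 3))/3 = (0*(-3 + m))/3 = (⅓)*0 = 0)
y(o) = √(20 + o) (y(o) = √(o + 20) = √(20 + o))
4*y(x(h(-1, -4 - 1*(-3)))) = 4*√(20 + 0) = 4*√20 = 4*(2*√5) = 8*√5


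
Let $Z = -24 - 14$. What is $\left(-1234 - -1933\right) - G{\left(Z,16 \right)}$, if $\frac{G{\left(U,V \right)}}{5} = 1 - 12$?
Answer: $754$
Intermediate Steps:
$Z = -38$
$G{\left(U,V \right)} = -55$ ($G{\left(U,V \right)} = 5 \left(1 - 12\right) = 5 \left(-11\right) = -55$)
$\left(-1234 - -1933\right) - G{\left(Z,16 \right)} = \left(-1234 - -1933\right) - -55 = \left(-1234 + 1933\right) + 55 = 699 + 55 = 754$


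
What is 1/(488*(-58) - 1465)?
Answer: -1/29769 ≈ -3.3592e-5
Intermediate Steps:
1/(488*(-58) - 1465) = 1/(-28304 - 1465) = 1/(-29769) = -1/29769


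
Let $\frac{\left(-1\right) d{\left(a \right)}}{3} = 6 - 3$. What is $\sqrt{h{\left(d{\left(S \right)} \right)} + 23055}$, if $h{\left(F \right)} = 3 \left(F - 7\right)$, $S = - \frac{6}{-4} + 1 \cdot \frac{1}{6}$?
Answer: $\sqrt{23007} \approx 151.68$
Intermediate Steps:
$S = \frac{5}{3}$ ($S = \left(-6\right) \left(- \frac{1}{4}\right) + 1 \cdot \frac{1}{6} = \frac{3}{2} + \frac{1}{6} = \frac{5}{3} \approx 1.6667$)
$d{\left(a \right)} = -9$ ($d{\left(a \right)} = - 3 \left(6 - 3\right) = \left(-3\right) 3 = -9$)
$h{\left(F \right)} = -21 + 3 F$ ($h{\left(F \right)} = 3 \left(-7 + F\right) = -21 + 3 F$)
$\sqrt{h{\left(d{\left(S \right)} \right)} + 23055} = \sqrt{\left(-21 + 3 \left(-9\right)\right) + 23055} = \sqrt{\left(-21 - 27\right) + 23055} = \sqrt{-48 + 23055} = \sqrt{23007}$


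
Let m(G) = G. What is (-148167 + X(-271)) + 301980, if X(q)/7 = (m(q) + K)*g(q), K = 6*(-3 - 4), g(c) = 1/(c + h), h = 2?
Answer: 41377888/269 ≈ 1.5382e+5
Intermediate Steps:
g(c) = 1/(2 + c) (g(c) = 1/(c + 2) = 1/(2 + c))
K = -42 (K = 6*(-7) = -42)
X(q) = 7*(-42 + q)/(2 + q) (X(q) = 7*((q - 42)/(2 + q)) = 7*((-42 + q)/(2 + q)) = 7*(-42 + q)/(2 + q))
(-148167 + X(-271)) + 301980 = (-148167 + 7*(-42 - 271)/(2 - 271)) + 301980 = (-148167 + 7*(-313)/(-269)) + 301980 = (-148167 + 7*(-1/269)*(-313)) + 301980 = (-148167 + 2191/269) + 301980 = -39854732/269 + 301980 = 41377888/269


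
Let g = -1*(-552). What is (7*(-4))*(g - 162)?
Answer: -10920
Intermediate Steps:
g = 552
(7*(-4))*(g - 162) = (7*(-4))*(552 - 162) = -28*390 = -10920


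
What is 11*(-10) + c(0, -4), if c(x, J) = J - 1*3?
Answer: -117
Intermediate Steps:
c(x, J) = -3 + J (c(x, J) = J - 3 = -3 + J)
11*(-10) + c(0, -4) = 11*(-10) + (-3 - 4) = -110 - 7 = -117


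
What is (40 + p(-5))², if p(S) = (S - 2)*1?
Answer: 1089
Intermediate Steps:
p(S) = -2 + S (p(S) = (-2 + S)*1 = -2 + S)
(40 + p(-5))² = (40 + (-2 - 5))² = (40 - 7)² = 33² = 1089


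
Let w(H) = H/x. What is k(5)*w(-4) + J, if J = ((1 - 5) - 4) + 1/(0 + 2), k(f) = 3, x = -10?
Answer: -63/10 ≈ -6.3000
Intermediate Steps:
w(H) = -H/10 (w(H) = H/(-10) = H*(-⅒) = -H/10)
J = -15/2 (J = (-4 - 4) + 1/2 = -8 + 1*(½) = -8 + ½ = -15/2 ≈ -7.5000)
k(5)*w(-4) + J = 3*(-⅒*(-4)) - 15/2 = 3*(⅖) - 15/2 = 6/5 - 15/2 = -63/10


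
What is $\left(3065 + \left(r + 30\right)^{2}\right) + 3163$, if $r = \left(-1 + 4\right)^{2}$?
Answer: $7749$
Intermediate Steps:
$r = 9$ ($r = 3^{2} = 9$)
$\left(3065 + \left(r + 30\right)^{2}\right) + 3163 = \left(3065 + \left(9 + 30\right)^{2}\right) + 3163 = \left(3065 + 39^{2}\right) + 3163 = \left(3065 + 1521\right) + 3163 = 4586 + 3163 = 7749$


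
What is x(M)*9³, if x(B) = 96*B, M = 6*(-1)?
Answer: -419904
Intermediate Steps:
M = -6
x(M)*9³ = (96*(-6))*9³ = -576*729 = -419904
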